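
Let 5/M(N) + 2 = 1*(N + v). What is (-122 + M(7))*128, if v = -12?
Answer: -109952/7 ≈ -15707.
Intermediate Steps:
M(N) = 5/(-14 + N) (M(N) = 5/(-2 + 1*(N - 12)) = 5/(-2 + 1*(-12 + N)) = 5/(-2 + (-12 + N)) = 5/(-14 + N))
(-122 + M(7))*128 = (-122 + 5/(-14 + 7))*128 = (-122 + 5/(-7))*128 = (-122 + 5*(-⅐))*128 = (-122 - 5/7)*128 = -859/7*128 = -109952/7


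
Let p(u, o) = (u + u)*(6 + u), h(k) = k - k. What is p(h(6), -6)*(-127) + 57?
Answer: 57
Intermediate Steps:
h(k) = 0
p(u, o) = 2*u*(6 + u) (p(u, o) = (2*u)*(6 + u) = 2*u*(6 + u))
p(h(6), -6)*(-127) + 57 = (2*0*(6 + 0))*(-127) + 57 = (2*0*6)*(-127) + 57 = 0*(-127) + 57 = 0 + 57 = 57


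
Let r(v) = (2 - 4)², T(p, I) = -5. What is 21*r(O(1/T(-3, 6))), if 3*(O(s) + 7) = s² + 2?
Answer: 84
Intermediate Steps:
O(s) = -19/3 + s²/3 (O(s) = -7 + (s² + 2)/3 = -7 + (2 + s²)/3 = -7 + (⅔ + s²/3) = -19/3 + s²/3)
r(v) = 4 (r(v) = (-2)² = 4)
21*r(O(1/T(-3, 6))) = 21*4 = 84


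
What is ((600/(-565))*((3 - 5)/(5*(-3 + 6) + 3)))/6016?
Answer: 5/254928 ≈ 1.9613e-5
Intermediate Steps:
((600/(-565))*((3 - 5)/(5*(-3 + 6) + 3)))/6016 = ((600*(-1/565))*(-2/(5*3 + 3)))*(1/6016) = -(-240)/(113*(15 + 3))*(1/6016) = -(-240)/(113*18)*(1/6016) = -120/113*(-1/9)*(1/6016) = (40/339)*(1/6016) = 5/254928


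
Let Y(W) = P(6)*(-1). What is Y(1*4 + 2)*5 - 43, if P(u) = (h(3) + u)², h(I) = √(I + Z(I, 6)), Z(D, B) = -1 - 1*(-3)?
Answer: -248 - 60*√5 ≈ -382.16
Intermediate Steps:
Z(D, B) = 2 (Z(D, B) = -1 + 3 = 2)
h(I) = √(2 + I) (h(I) = √(I + 2) = √(2 + I))
P(u) = (u + √5)² (P(u) = (√(2 + 3) + u)² = (√5 + u)² = (u + √5)²)
Y(W) = -(6 + √5)² (Y(W) = (6 + √5)²*(-1) = -(6 + √5)²)
Y(1*4 + 2)*5 - 43 = -(6 + √5)²*5 - 43 = -5*(6 + √5)² - 43 = -43 - 5*(6 + √5)²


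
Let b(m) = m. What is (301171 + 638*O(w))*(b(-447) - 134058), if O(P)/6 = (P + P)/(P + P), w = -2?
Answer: -41023890495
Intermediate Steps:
O(P) = 6 (O(P) = 6*((P + P)/(P + P)) = 6*((2*P)/((2*P))) = 6*((2*P)*(1/(2*P))) = 6*1 = 6)
(301171 + 638*O(w))*(b(-447) - 134058) = (301171 + 638*6)*(-447 - 134058) = (301171 + 3828)*(-134505) = 304999*(-134505) = -41023890495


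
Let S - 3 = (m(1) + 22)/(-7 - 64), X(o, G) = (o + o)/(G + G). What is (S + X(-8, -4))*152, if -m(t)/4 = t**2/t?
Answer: 51224/71 ≈ 721.46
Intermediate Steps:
X(o, G) = o/G (X(o, G) = (2*o)/((2*G)) = (2*o)*(1/(2*G)) = o/G)
m(t) = -4*t (m(t) = -4*t**2/t = -4*t)
S = 195/71 (S = 3 + (-4*1 + 22)/(-7 - 64) = 3 + (-4 + 22)/(-71) = 3 + 18*(-1/71) = 3 - 18/71 = 195/71 ≈ 2.7465)
(S + X(-8, -4))*152 = (195/71 - 8/(-4))*152 = (195/71 - 8*(-1/4))*152 = (195/71 + 2)*152 = (337/71)*152 = 51224/71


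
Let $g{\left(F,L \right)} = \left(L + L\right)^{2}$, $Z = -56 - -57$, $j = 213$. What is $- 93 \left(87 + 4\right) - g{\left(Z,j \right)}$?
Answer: $-189939$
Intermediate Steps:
$Z = 1$ ($Z = -56 + 57 = 1$)
$g{\left(F,L \right)} = 4 L^{2}$ ($g{\left(F,L \right)} = \left(2 L\right)^{2} = 4 L^{2}$)
$- 93 \left(87 + 4\right) - g{\left(Z,j \right)} = - 93 \left(87 + 4\right) - 4 \cdot 213^{2} = \left(-93\right) 91 - 4 \cdot 45369 = -8463 - 181476 = -189939$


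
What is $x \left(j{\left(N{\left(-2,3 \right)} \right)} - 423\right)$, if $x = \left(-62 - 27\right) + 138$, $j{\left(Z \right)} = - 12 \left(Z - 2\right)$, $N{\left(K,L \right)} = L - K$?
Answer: $-22491$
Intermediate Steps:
$j{\left(Z \right)} = 24 - 12 Z$ ($j{\left(Z \right)} = - 12 \left(-2 + Z\right) = 24 - 12 Z$)
$x = 49$ ($x = -89 + 138 = 49$)
$x \left(j{\left(N{\left(-2,3 \right)} \right)} - 423\right) = 49 \left(\left(24 - 12 \left(3 - -2\right)\right) - 423\right) = 49 \left(\left(24 - 12 \left(3 + 2\right)\right) - 423\right) = 49 \left(\left(24 - 60\right) - 423\right) = 49 \left(-36 - 423\right) = 49 \left(-459\right) = -22491$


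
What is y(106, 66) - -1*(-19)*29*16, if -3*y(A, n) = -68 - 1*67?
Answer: -8771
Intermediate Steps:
y(A, n) = 45 (y(A, n) = -(-68 - 1*67)/3 = -(-68 - 67)/3 = -⅓*(-135) = 45)
y(106, 66) - -1*(-19)*29*16 = 45 - -1*(-19)*29*16 = 45 - 19*29*16 = 45 - 551*16 = 45 - 1*8816 = 45 - 8816 = -8771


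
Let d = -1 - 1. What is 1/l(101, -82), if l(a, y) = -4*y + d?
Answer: 1/326 ≈ 0.0030675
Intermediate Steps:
d = -2
l(a, y) = -2 - 4*y (l(a, y) = -4*y - 2 = -2 - 4*y)
1/l(101, -82) = 1/(-2 - 4*(-82)) = 1/(-2 + 328) = 1/326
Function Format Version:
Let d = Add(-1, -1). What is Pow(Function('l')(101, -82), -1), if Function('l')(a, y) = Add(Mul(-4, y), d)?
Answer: Rational(1, 326) ≈ 0.0030675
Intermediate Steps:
d = -2
Function('l')(a, y) = Add(-2, Mul(-4, y)) (Function('l')(a, y) = Add(Mul(-4, y), -2) = Add(-2, Mul(-4, y)))
Pow(Function('l')(101, -82), -1) = Pow(Add(-2, Mul(-4, -82)), -1) = Pow(Add(-2, 328), -1) = Pow(326, -1) = Rational(1, 326)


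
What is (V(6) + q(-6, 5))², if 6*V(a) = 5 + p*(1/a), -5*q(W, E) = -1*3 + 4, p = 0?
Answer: 361/900 ≈ 0.40111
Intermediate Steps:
q(W, E) = -⅕ (q(W, E) = -(-1*3 + 4)/5 = -(-3 + 4)/5 = -⅕*1 = -⅕)
V(a) = ⅚ (V(a) = (5 + 0*(1/a))/6 = (5 + 0/a)/6 = (5 + 0)/6 = (⅙)*5 = ⅚)
(V(6) + q(-6, 5))² = (⅚ - ⅕)² = (19/30)² = 361/900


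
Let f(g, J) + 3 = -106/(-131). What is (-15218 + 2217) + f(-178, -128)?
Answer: -1703418/131 ≈ -13003.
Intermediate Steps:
f(g, J) = -287/131 (f(g, J) = -3 - 106/(-131) = -3 - 106*(-1/131) = -3 + 106/131 = -287/131)
(-15218 + 2217) + f(-178, -128) = (-15218 + 2217) - 287/131 = -13001 - 287/131 = -1703418/131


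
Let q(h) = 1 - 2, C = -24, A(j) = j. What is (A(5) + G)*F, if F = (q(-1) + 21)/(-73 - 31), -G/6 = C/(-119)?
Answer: -2255/3094 ≈ -0.72883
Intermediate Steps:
q(h) = -1
G = -144/119 (G = -(-144)/(-119) = -(-144)*(-1)/119 = -6*24/119 = -144/119 ≈ -1.2101)
F = -5/26 (F = (-1 + 21)/(-73 - 31) = 20/(-104) = 20*(-1/104) = -5/26 ≈ -0.19231)
(A(5) + G)*F = (5 - 144/119)*(-5/26) = (451/119)*(-5/26) = -2255/3094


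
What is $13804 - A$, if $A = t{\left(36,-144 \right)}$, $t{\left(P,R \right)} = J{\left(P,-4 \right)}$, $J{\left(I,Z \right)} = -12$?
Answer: $13816$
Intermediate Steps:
$t{\left(P,R \right)} = -12$
$A = -12$
$13804 - A = 13804 - -12 = 13804 + 12 = 13816$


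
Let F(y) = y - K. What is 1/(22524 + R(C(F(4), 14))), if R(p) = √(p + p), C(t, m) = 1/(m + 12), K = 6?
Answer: 292812/6595297487 - √13/6595297487 ≈ 4.4397e-5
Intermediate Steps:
F(y) = -6 + y (F(y) = y - 1*6 = y - 6 = -6 + y)
C(t, m) = 1/(12 + m)
R(p) = √2*√p (R(p) = √(2*p) = √2*√p)
1/(22524 + R(C(F(4), 14))) = 1/(22524 + √2*√(1/(12 + 14))) = 1/(22524 + √2*√(1/26)) = 1/(22524 + √2*(√26/26)) = 1/(22524 + √13/13)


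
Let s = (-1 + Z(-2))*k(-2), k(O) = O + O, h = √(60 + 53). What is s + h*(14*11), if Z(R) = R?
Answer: 12 + 154*√113 ≈ 1649.0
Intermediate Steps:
h = √113 ≈ 10.630
k(O) = 2*O
s = 12 (s = (-1 - 2)*(2*(-2)) = -3*(-4) = 12)
s + h*(14*11) = 12 + √113*(14*11) = 12 + √113*154 = 12 + 154*√113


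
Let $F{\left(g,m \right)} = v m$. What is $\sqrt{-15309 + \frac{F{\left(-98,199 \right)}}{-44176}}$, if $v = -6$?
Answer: $\frac{i \sqrt{1867234453590}}{11044} \approx 123.73 i$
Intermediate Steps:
$F{\left(g,m \right)} = - 6 m$
$\sqrt{-15309 + \frac{F{\left(-98,199 \right)}}{-44176}} = \sqrt{-15309 + \frac{\left(-6\right) 199}{-44176}} = \sqrt{-15309 - - \frac{597}{22088}} = \sqrt{-15309 + \frac{597}{22088}} = \sqrt{- \frac{338144595}{22088}} = \frac{i \sqrt{1867234453590}}{11044}$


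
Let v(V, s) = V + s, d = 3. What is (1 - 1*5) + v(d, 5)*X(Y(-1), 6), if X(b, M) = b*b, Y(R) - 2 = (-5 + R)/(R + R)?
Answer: 196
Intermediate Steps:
Y(R) = 2 + (-5 + R)/(2*R) (Y(R) = 2 + (-5 + R)/(R + R) = 2 + (-5 + R)/((2*R)) = 2 + (-5 + R)*(1/(2*R)) = 2 + (-5 + R)/(2*R))
X(b, M) = b**2
(1 - 1*5) + v(d, 5)*X(Y(-1), 6) = (1 - 1*5) + (3 + 5)*((5/2)*(-1 - 1)/(-1))**2 = (1 - 5) + 8*((5/2)*(-1)*(-2))**2 = -4 + 8*5**2 = -4 + 8*25 = -4 + 200 = 196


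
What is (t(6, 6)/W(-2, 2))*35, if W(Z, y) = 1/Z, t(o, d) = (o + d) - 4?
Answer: -560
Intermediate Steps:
t(o, d) = -4 + d + o (t(o, d) = (d + o) - 4 = -4 + d + o)
(t(6, 6)/W(-2, 2))*35 = ((-4 + 6 + 6)/(1/(-2)))*35 = (8/(-½))*35 = -2*8*35 = -16*35 = -560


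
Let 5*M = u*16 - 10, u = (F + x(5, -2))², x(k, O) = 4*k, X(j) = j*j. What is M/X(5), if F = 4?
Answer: 9206/125 ≈ 73.648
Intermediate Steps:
X(j) = j²
u = 576 (u = (4 + 4*5)² = (4 + 20)² = 24² = 576)
M = 9206/5 (M = (576*16 - 10)/5 = (9216 - 10)/5 = (⅕)*9206 = 9206/5 ≈ 1841.2)
M/X(5) = 9206/(5*(5²)) = (9206/5)/25 = (9206/5)*(1/25) = 9206/125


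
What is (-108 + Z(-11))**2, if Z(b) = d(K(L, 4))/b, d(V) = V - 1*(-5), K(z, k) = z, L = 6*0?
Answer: 1423249/121 ≈ 11762.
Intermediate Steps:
L = 0
d(V) = 5 + V (d(V) = V + 5 = 5 + V)
Z(b) = 5/b (Z(b) = (5 + 0)/b = 5/b)
(-108 + Z(-11))**2 = (-108 + 5/(-11))**2 = (-108 + 5*(-1/11))**2 = (-108 - 5/11)**2 = (-1193/11)**2 = 1423249/121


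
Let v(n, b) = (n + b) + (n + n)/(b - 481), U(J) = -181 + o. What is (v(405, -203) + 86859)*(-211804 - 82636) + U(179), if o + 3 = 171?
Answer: -487043951307/19 ≈ -2.5634e+10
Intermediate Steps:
o = 168 (o = -3 + 171 = 168)
U(J) = -13 (U(J) = -181 + 168 = -13)
v(n, b) = b + n + 2*n/(-481 + b) (v(n, b) = (b + n) + (2*n)/(-481 + b) = (b + n) + 2*n/(-481 + b) = b + n + 2*n/(-481 + b))
(v(405, -203) + 86859)*(-211804 - 82636) + U(179) = (((-203)² - 481*(-203) - 479*405 - 203*405)/(-481 - 203) + 86859)*(-211804 - 82636) - 13 = ((41209 + 97643 - 193995 - 82215)/(-684) + 86859)*(-294440) - 13 = (-1/684*(-137358) + 86859)*(-294440) - 13 = (7631/38 + 86859)*(-294440) - 13 = (3308273/38)*(-294440) - 13 = -487043951060/19 - 13 = -487043951307/19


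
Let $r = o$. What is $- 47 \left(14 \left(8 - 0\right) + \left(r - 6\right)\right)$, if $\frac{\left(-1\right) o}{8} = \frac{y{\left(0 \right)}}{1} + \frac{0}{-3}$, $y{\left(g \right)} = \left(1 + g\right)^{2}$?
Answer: $-4606$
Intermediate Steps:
$o = -8$ ($o = - 8 \left(\frac{\left(1 + 0\right)^{2}}{1} + \frac{0}{-3}\right) = - 8 \left(1^{2} \cdot 1 + 0 \left(- \frac{1}{3}\right)\right) = - 8 \left(1 \cdot 1 + 0\right) = - 8 \left(1 + 0\right) = \left(-8\right) 1 = -8$)
$r = -8$
$- 47 \left(14 \left(8 - 0\right) + \left(r - 6\right)\right) = - 47 \left(14 \left(8 - 0\right) - 14\right) = - 47 \left(14 \left(8 + 0\right) - 14\right) = - 47 \left(14 \cdot 8 - 14\right) = - 47 \left(112 - 14\right) = \left(-47\right) 98 = -4606$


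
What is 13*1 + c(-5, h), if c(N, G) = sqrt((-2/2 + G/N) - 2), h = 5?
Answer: 13 + 2*I ≈ 13.0 + 2.0*I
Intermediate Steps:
c(N, G) = sqrt(-3 + G/N) (c(N, G) = sqrt((-2*1/2 + G/N) - 2) = sqrt((-1 + G/N) - 2) = sqrt(-3 + G/N))
13*1 + c(-5, h) = 13*1 + sqrt(-3 + 5/(-5)) = 13 + sqrt(-3 + 5*(-1/5)) = 13 + sqrt(-3 - 1) = 13 + sqrt(-4) = 13 + 2*I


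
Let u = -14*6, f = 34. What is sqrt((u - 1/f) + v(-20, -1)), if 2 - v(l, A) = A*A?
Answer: I*sqrt(95982)/34 ≈ 9.112*I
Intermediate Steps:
v(l, A) = 2 - A**2 (v(l, A) = 2 - A*A = 2 - A**2)
u = -84
sqrt((u - 1/f) + v(-20, -1)) = sqrt((-84 - 1/34) + (2 - 1*(-1)**2)) = sqrt((-84 - 1*1/34) + (2 - 1*1)) = sqrt((-84 - 1/34) + (2 - 1)) = sqrt(-2857/34 + 1) = sqrt(-2823/34) = I*sqrt(95982)/34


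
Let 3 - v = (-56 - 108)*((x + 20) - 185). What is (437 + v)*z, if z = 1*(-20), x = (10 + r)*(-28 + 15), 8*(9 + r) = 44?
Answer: 809560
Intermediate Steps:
r = -7/2 (r = -9 + (1/8)*44 = -9 + 11/2 = -7/2 ≈ -3.5000)
x = -169/2 (x = (10 - 7/2)*(-28 + 15) = (13/2)*(-13) = -169/2 ≈ -84.500)
v = -40915 (v = 3 - (-56 - 108)*((-169/2 + 20) - 185) = 3 - (-164)*(-129/2 - 185) = 3 - (-164)*(-499)/2 = 3 - 1*40918 = 3 - 40918 = -40915)
z = -20
(437 + v)*z = (437 - 40915)*(-20) = -40478*(-20) = 809560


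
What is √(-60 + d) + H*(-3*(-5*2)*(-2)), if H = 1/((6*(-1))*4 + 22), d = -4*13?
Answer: 30 + 4*I*√7 ≈ 30.0 + 10.583*I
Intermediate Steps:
d = -52
H = -½ (H = 1/(-6*4 + 22) = 1/(-24 + 22) = 1/(-2) = -½ ≈ -0.50000)
√(-60 + d) + H*(-3*(-5*2)*(-2)) = √(-60 - 52) - (-3)*-5*2*(-2)/2 = √(-112) - (-3)*(-10*(-2))/2 = 4*I*√7 - (-3)*20/2 = 4*I*√7 - ½*(-60) = 4*I*√7 + 30 = 30 + 4*I*√7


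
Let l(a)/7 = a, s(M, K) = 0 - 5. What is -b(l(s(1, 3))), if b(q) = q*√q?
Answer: 35*I*√35 ≈ 207.06*I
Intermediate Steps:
s(M, K) = -5
l(a) = 7*a
b(q) = q^(3/2)
-b(l(s(1, 3))) = -(7*(-5))^(3/2) = -(-35)^(3/2) = -(-35)*I*√35 = 35*I*√35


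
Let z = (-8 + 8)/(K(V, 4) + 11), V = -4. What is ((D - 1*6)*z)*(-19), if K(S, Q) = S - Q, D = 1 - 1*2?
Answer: 0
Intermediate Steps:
D = -1 (D = 1 - 2 = -1)
z = 0 (z = (-8 + 8)/((-4 - 1*4) + 11) = 0/((-4 - 4) + 11) = 0/(-8 + 11) = 0/3 = 0*(⅓) = 0)
((D - 1*6)*z)*(-19) = ((-1 - 1*6)*0)*(-19) = ((-1 - 6)*0)*(-19) = -7*0*(-19) = 0*(-19) = 0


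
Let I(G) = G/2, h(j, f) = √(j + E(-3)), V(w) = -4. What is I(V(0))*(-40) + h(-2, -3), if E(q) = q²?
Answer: 80 + √7 ≈ 82.646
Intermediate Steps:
h(j, f) = √(9 + j) (h(j, f) = √(j + (-3)²) = √(j + 9) = √(9 + j))
I(G) = G/2 (I(G) = G*(½) = G/2)
I(V(0))*(-40) + h(-2, -3) = ((½)*(-4))*(-40) + √(9 - 2) = -2*(-40) + √7 = 80 + √7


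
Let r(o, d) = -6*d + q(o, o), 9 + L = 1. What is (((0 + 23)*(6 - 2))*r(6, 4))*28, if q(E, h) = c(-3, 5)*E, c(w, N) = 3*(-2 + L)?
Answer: -525504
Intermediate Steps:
L = -8 (L = -9 + 1 = -8)
c(w, N) = -30 (c(w, N) = 3*(-2 - 8) = 3*(-10) = -30)
q(E, h) = -30*E
r(o, d) = -30*o - 6*d (r(o, d) = -6*d - 30*o = -30*o - 6*d)
(((0 + 23)*(6 - 2))*r(6, 4))*28 = (((0 + 23)*(6 - 2))*(-30*6 - 6*4))*28 = ((23*4)*(-180 - 24))*28 = (92*(-204))*28 = -18768*28 = -525504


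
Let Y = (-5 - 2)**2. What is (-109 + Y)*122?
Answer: -7320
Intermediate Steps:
Y = 49 (Y = (-7)**2 = 49)
(-109 + Y)*122 = (-109 + 49)*122 = -60*122 = -7320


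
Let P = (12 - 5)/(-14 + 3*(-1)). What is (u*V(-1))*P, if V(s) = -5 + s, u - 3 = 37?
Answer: 1680/17 ≈ 98.823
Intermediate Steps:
u = 40 (u = 3 + 37 = 40)
P = -7/17 (P = 7/(-14 - 3) = 7/(-17) = 7*(-1/17) = -7/17 ≈ -0.41176)
(u*V(-1))*P = (40*(-5 - 1))*(-7/17) = (40*(-6))*(-7/17) = -240*(-7/17) = 1680/17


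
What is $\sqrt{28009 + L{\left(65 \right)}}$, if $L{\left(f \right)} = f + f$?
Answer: $\sqrt{28139} \approx 167.75$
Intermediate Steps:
$L{\left(f \right)} = 2 f$
$\sqrt{28009 + L{\left(65 \right)}} = \sqrt{28009 + 2 \cdot 65} = \sqrt{28009 + 130} = \sqrt{28139}$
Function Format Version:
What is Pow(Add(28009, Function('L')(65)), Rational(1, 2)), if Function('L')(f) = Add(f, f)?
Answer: Pow(28139, Rational(1, 2)) ≈ 167.75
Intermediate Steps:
Function('L')(f) = Mul(2, f)
Pow(Add(28009, Function('L')(65)), Rational(1, 2)) = Pow(Add(28009, Mul(2, 65)), Rational(1, 2)) = Pow(Add(28009, 130), Rational(1, 2)) = Pow(28139, Rational(1, 2))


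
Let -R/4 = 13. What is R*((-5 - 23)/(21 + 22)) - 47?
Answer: -565/43 ≈ -13.140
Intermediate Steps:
R = -52 (R = -4*13 = -52)
R*((-5 - 23)/(21 + 22)) - 47 = -52*(-5 - 23)/(21 + 22) - 47 = -(-1456)/43 - 47 = -52*(-28/43) - 47 = 1456/43 - 47 = -565/43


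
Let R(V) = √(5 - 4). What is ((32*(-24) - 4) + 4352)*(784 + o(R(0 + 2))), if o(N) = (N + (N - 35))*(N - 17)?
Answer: 4696960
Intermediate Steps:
R(V) = 1 (R(V) = √1 = 1)
o(N) = (-35 + 2*N)*(-17 + N) (o(N) = (N + (-35 + N))*(-17 + N) = (-35 + 2*N)*(-17 + N))
((32*(-24) - 4) + 4352)*(784 + o(R(0 + 2))) = ((32*(-24) - 4) + 4352)*(784 + (595 - 69*1 + 2*1²)) = ((-768 - 4) + 4352)*(784 + (595 - 69 + 2*1)) = (-772 + 4352)*(784 + (595 - 69 + 2)) = 3580*(784 + 528) = 3580*1312 = 4696960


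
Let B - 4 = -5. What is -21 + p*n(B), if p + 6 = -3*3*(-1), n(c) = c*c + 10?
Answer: 12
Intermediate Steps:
B = -1 (B = 4 - 5 = -1)
n(c) = 10 + c² (n(c) = c² + 10 = 10 + c²)
p = 3 (p = -6 - 3*3*(-1) = -6 - 9*(-1) = -6 + 9 = 3)
-21 + p*n(B) = -21 + 3*(10 + (-1)²) = -21 + 3*(10 + 1) = -21 + 3*11 = -21 + 33 = 12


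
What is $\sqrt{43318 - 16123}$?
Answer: $7 \sqrt{555} \approx 164.91$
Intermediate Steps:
$\sqrt{43318 - 16123} = \sqrt{27195} = 7 \sqrt{555}$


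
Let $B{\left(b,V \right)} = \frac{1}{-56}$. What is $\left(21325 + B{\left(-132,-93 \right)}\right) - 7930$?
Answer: $\frac{750119}{56} \approx 13395.0$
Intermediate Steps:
$B{\left(b,V \right)} = - \frac{1}{56}$
$\left(21325 + B{\left(-132,-93 \right)}\right) - 7930 = \left(21325 - \frac{1}{56}\right) - 7930 = \frac{1194199}{56} - 7930 = \frac{750119}{56}$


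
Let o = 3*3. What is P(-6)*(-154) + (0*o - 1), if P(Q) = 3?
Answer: -463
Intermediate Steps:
o = 9
P(-6)*(-154) + (0*o - 1) = 3*(-154) + (0*9 - 1) = -462 + (0 - 1) = -462 - 1 = -463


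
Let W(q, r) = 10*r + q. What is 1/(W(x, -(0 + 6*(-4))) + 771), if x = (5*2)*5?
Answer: 1/1061 ≈ 0.00094251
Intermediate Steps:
x = 50 (x = 10*5 = 50)
W(q, r) = q + 10*r
1/(W(x, -(0 + 6*(-4))) + 771) = 1/((50 + 10*(-(0 + 6*(-4)))) + 771) = 1/((50 + 10*(-(0 - 24))) + 771) = 1/((50 + 10*(-1*(-24))) + 771) = 1/((50 + 10*24) + 771) = 1/((50 + 240) + 771) = 1/(290 + 771) = 1/1061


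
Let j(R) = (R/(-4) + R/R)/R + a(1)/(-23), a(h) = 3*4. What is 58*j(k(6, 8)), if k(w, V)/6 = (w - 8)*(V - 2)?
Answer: -37729/828 ≈ -45.566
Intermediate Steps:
k(w, V) = 6*(-8 + w)*(-2 + V) (k(w, V) = 6*((w - 8)*(V - 2)) = 6*((-8 + w)*(-2 + V)) = 6*(-8 + w)*(-2 + V))
a(h) = 12
j(R) = -12/23 + (1 - R/4)/R (j(R) = (R/(-4) + R/R)/R + 12/(-23) = (R*(-1/4) + 1)/R + 12*(-1/23) = (-R/4 + 1)/R - 12/23 = (1 - R/4)/R - 12/23 = -12/23 + (1 - R/4)/R)
58*j(k(6, 8)) = 58*(-71/92 + 1/(96 - 48*8 - 12*6 + 6*8*6)) = 58*(-71/92 + 1/(96 - 384 - 72 + 288)) = 58*(-71/92 + 1/(-72)) = 58*(-71/92 - 1/72) = 58*(-1301/1656) = -37729/828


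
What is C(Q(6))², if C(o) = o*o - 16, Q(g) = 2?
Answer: 144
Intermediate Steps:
C(o) = -16 + o² (C(o) = o² - 16 = -16 + o²)
C(Q(6))² = (-16 + 2²)² = (-16 + 4)² = (-12)² = 144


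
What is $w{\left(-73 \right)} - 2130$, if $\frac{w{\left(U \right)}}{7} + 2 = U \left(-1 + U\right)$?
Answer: $35670$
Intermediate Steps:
$w{\left(U \right)} = -14 + 7 U \left(-1 + U\right)$
$w{\left(-73 \right)} - 2130 = \left(-14 - -511 + 7 \left(-73\right)^{2}\right) - 2130 = \left(-14 + 511 + 7 \cdot 5329\right) - 2130 = \left(-14 + 511 + 37303\right) - 2130 = 37800 - 2130 = 35670$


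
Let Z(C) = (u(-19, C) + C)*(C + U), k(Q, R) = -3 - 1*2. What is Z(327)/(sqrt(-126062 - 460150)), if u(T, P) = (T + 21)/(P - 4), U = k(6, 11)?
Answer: -17005303*I*sqrt(146553)/47336619 ≈ -137.53*I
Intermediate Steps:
k(Q, R) = -5 (k(Q, R) = -3 - 2 = -5)
U = -5
u(T, P) = (21 + T)/(-4 + P)
Z(C) = (-5 + C)*(C + 2/(-4 + C)) (Z(C) = ((21 - 19)/(-4 + C) + C)*(C - 5) = (2/(-4 + C) + C)*(-5 + C) = (C + 2/(-4 + C))*(-5 + C) = (-5 + C)*(C + 2/(-4 + C)))
Z(327)/(sqrt(-126062 - 460150)) = ((-10 + 2*327 + 327*(-5 + 327)*(-4 + 327))/(-4 + 327))/(sqrt(-126062 - 460150)) = ((-10 + 654 + 327*322*323)/323)/(sqrt(-586212)) = ((-10 + 654 + 34009962)/323)/((2*I*sqrt(146553))) = ((1/323)*34010606)*(-I*sqrt(146553)/293106) = 34010606*(-I*sqrt(146553)/293106)/323 = -17005303*I*sqrt(146553)/47336619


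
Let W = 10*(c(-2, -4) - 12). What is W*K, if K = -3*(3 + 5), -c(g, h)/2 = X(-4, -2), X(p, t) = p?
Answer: 960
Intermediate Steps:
c(g, h) = 8 (c(g, h) = -2*(-4) = 8)
W = -40 (W = 10*(8 - 12) = 10*(-4) = -40)
K = -24 (K = -3*8 = -24)
W*K = -40*(-24) = 960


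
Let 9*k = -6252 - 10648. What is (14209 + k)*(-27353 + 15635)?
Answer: -144497262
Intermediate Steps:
k = -16900/9 (k = (-6252 - 10648)/9 = (⅑)*(-16900) = -16900/9 ≈ -1877.8)
(14209 + k)*(-27353 + 15635) = (14209 - 16900/9)*(-27353 + 15635) = (110981/9)*(-11718) = -144497262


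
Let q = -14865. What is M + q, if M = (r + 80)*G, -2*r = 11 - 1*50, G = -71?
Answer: -43859/2 ≈ -21930.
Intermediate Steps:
r = 39/2 (r = -(11 - 1*50)/2 = -(11 - 50)/2 = -½*(-39) = 39/2 ≈ 19.500)
M = -14129/2 (M = (39/2 + 80)*(-71) = (199/2)*(-71) = -14129/2 ≈ -7064.5)
M + q = -14129/2 - 14865 = -43859/2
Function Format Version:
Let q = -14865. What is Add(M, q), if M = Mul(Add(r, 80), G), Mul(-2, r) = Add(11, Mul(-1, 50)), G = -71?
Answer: Rational(-43859, 2) ≈ -21930.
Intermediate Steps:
r = Rational(39, 2) (r = Mul(Rational(-1, 2), Add(11, Mul(-1, 50))) = Mul(Rational(-1, 2), Add(11, -50)) = Mul(Rational(-1, 2), -39) = Rational(39, 2) ≈ 19.500)
M = Rational(-14129, 2) (M = Mul(Add(Rational(39, 2), 80), -71) = Mul(Rational(199, 2), -71) = Rational(-14129, 2) ≈ -7064.5)
Add(M, q) = Add(Rational(-14129, 2), -14865) = Rational(-43859, 2)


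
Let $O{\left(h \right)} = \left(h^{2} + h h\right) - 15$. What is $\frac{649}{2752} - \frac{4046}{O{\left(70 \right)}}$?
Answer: $- \frac{4784127}{26928320} \approx -0.17766$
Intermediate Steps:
$O{\left(h \right)} = -15 + 2 h^{2}$ ($O{\left(h \right)} = \left(h^{2} + h^{2}\right) - 15 = 2 h^{2} - 15 = -15 + 2 h^{2}$)
$\frac{649}{2752} - \frac{4046}{O{\left(70 \right)}} = \frac{649}{2752} - \frac{4046}{-15 + 2 \cdot 70^{2}} = 649 \cdot \frac{1}{2752} - \frac{4046}{-15 + 2 \cdot 4900} = \frac{649}{2752} - \frac{4046}{-15 + 9800} = \frac{649}{2752} - \frac{4046}{9785} = - \frac{4784127}{26928320}$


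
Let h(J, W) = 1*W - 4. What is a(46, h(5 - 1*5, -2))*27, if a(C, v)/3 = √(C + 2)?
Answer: 324*√3 ≈ 561.18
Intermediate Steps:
h(J, W) = -4 + W (h(J, W) = W - 4 = -4 + W)
a(C, v) = 3*√(2 + C) (a(C, v) = 3*√(C + 2) = 3*√(2 + C))
a(46, h(5 - 1*5, -2))*27 = (3*√(2 + 46))*27 = (3*√48)*27 = (3*(4*√3))*27 = (12*√3)*27 = 324*√3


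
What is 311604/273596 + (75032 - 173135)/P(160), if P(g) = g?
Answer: -6697682937/10943840 ≈ -612.00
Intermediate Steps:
311604/273596 + (75032 - 173135)/P(160) = 311604/273596 + (75032 - 173135)/160 = 311604*(1/273596) - 98103*1/160 = 77901/68399 - 98103/160 = -6697682937/10943840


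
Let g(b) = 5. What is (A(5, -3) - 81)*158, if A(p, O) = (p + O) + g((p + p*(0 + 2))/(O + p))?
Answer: -11692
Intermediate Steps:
A(p, O) = 5 + O + p (A(p, O) = (p + O) + 5 = (O + p) + 5 = 5 + O + p)
(A(5, -3) - 81)*158 = ((5 - 3 + 5) - 81)*158 = (7 - 81)*158 = -74*158 = -11692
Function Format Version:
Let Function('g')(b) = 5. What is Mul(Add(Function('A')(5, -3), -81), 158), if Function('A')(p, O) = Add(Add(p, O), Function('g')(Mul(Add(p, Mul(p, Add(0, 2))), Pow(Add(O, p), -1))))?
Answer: -11692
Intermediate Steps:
Function('A')(p, O) = Add(5, O, p) (Function('A')(p, O) = Add(Add(p, O), 5) = Add(Add(O, p), 5) = Add(5, O, p))
Mul(Add(Function('A')(5, -3), -81), 158) = Mul(Add(Add(5, -3, 5), -81), 158) = Mul(Add(7, -81), 158) = Mul(-74, 158) = -11692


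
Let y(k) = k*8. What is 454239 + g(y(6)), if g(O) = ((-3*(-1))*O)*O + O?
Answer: 461199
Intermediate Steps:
y(k) = 8*k
g(O) = O + 3*O**2 (g(O) = (3*O)*O + O = 3*O**2 + O = O + 3*O**2)
454239 + g(y(6)) = 454239 + (8*6)*(1 + 3*(8*6)) = 454239 + 48*(1 + 3*48) = 454239 + 48*(1 + 144) = 454239 + 48*145 = 454239 + 6960 = 461199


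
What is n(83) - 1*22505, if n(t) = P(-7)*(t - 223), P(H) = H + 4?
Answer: -22085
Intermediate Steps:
P(H) = 4 + H
n(t) = 669 - 3*t (n(t) = (4 - 7)*(t - 223) = -3*(-223 + t) = 669 - 3*t)
n(83) - 1*22505 = (669 - 3*83) - 1*22505 = (669 - 249) - 22505 = 420 - 22505 = -22085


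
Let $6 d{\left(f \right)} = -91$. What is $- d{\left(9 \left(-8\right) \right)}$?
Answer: $\frac{91}{6} \approx 15.167$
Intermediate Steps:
$d{\left(f \right)} = - \frac{91}{6}$ ($d{\left(f \right)} = \frac{1}{6} \left(-91\right) = - \frac{91}{6}$)
$- d{\left(9 \left(-8\right) \right)} = \left(-1\right) \left(- \frac{91}{6}\right) = \frac{91}{6}$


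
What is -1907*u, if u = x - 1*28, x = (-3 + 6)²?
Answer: 36233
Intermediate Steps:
x = 9 (x = 3² = 9)
u = -19 (u = 9 - 1*28 = 9 - 28 = -19)
-1907*u = -1907*(-19) = 36233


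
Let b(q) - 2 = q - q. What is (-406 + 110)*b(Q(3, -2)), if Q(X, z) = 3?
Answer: -592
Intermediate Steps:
b(q) = 2 (b(q) = 2 + (q - q) = 2 + 0 = 2)
(-406 + 110)*b(Q(3, -2)) = (-406 + 110)*2 = -296*2 = -592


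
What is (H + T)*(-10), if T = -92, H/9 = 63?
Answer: -4750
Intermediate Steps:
H = 567 (H = 9*63 = 567)
(H + T)*(-10) = (567 - 92)*(-10) = 475*(-10) = -4750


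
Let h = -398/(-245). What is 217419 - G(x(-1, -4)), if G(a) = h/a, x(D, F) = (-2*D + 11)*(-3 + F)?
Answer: 4847357003/22295 ≈ 2.1742e+5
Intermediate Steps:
h = 398/245 (h = -398*(-1/245) = 398/245 ≈ 1.6245)
x(D, F) = (-3 + F)*(11 - 2*D) (x(D, F) = (11 - 2*D)*(-3 + F) = (-3 + F)*(11 - 2*D))
G(a) = 398/(245*a)
217419 - G(x(-1, -4)) = 217419 - 398/(245*(-33 + 6*(-1) + 11*(-4) - 2*(-1)*(-4))) = 217419 - 398/(245*(-33 - 6 - 44 - 8)) = 217419 - 398/(245*(-91)) = 217419 - 398*(-1)/(245*91) = 217419 - 1*(-398/22295) = 217419 + 398/22295 = 4847357003/22295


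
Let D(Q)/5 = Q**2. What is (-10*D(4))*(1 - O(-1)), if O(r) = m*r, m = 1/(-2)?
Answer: -400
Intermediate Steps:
m = -1/2 ≈ -0.50000
O(r) = -r/2
D(Q) = 5*Q**2
(-10*D(4))*(1 - O(-1)) = (-50*4**2)*(1 - (-1)*(-1)/2) = (-50*16)*(1 - 1*1/2) = (-10*80)*(1 - 1/2) = -800*1/2 = -400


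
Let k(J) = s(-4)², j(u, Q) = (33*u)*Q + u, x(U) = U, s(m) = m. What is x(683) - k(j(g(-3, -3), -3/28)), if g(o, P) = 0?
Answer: 667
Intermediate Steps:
j(u, Q) = u + 33*Q*u (j(u, Q) = 33*Q*u + u = u + 33*Q*u)
k(J) = 16 (k(J) = (-4)² = 16)
x(683) - k(j(g(-3, -3), -3/28)) = 683 - 1*16 = 683 - 16 = 667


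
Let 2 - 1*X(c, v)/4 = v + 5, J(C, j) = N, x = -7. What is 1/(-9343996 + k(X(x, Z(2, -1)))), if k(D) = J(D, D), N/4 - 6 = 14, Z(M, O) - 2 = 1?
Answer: -1/9343916 ≈ -1.0702e-7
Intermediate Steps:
Z(M, O) = 3 (Z(M, O) = 2 + 1 = 3)
N = 80 (N = 24 + 4*14 = 24 + 56 = 80)
J(C, j) = 80
X(c, v) = -12 - 4*v (X(c, v) = 8 - 4*(v + 5) = 8 - 4*(5 + v) = 8 + (-20 - 4*v) = -12 - 4*v)
k(D) = 80
1/(-9343996 + k(X(x, Z(2, -1)))) = 1/(-9343996 + 80) = 1/(-9343916) = -1/9343916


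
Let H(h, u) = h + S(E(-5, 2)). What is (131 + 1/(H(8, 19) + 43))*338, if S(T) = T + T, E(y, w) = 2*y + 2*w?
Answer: 132860/3 ≈ 44287.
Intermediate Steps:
E(y, w) = 2*w + 2*y
S(T) = 2*T
H(h, u) = -12 + h (H(h, u) = h + 2*(2*2 + 2*(-5)) = h + 2*(4 - 10) = h + 2*(-6) = h - 12 = -12 + h)
(131 + 1/(H(8, 19) + 43))*338 = (131 + 1/((-12 + 8) + 43))*338 = (131 + 1/(-4 + 43))*338 = (131 + 1/39)*338 = (5110/39)*338 = 132860/3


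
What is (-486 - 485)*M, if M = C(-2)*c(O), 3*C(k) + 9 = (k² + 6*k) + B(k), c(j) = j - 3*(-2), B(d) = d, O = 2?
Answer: 147592/3 ≈ 49197.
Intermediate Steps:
c(j) = 6 + j (c(j) = j + 6 = 6 + j)
C(k) = -3 + k²/3 + 7*k/3 (C(k) = -3 + ((k² + 6*k) + k)/3 = -3 + (k² + 7*k)/3 = -3 + (k²/3 + 7*k/3) = -3 + k²/3 + 7*k/3)
M = -152/3 (M = (-3 + (⅓)*(-2)² + (7/3)*(-2))*(6 + 2) = (-3 + (⅓)*4 - 14/3)*8 = (-3 + 4/3 - 14/3)*8 = -19/3*8 = -152/3 ≈ -50.667)
(-486 - 485)*M = (-486 - 485)*(-152/3) = -971*(-152/3) = 147592/3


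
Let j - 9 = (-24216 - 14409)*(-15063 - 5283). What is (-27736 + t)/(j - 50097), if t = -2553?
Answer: -4327/112259166 ≈ -3.8545e-5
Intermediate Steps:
j = 785864259 (j = 9 + (-24216 - 14409)*(-15063 - 5283) = 9 - 38625*(-20346) = 9 + 785864250 = 785864259)
(-27736 + t)/(j - 50097) = (-27736 - 2553)/(785864259 - 50097) = -30289/785814162 = -30289*1/785814162 = -4327/112259166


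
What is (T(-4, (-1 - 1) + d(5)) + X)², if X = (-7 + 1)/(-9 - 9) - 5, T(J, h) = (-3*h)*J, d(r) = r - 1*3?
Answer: 196/9 ≈ 21.778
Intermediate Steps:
d(r) = -3 + r (d(r) = r - 3 = -3 + r)
T(J, h) = -3*J*h
X = -14/3 (X = -6/(-18) - 5 = -6*(-1/18) - 5 = ⅓ - 5 = -14/3 ≈ -4.6667)
(T(-4, (-1 - 1) + d(5)) + X)² = (-3*(-4)*((-1 - 1) + (-3 + 5)) - 14/3)² = (-3*(-4)*(-2 + 2) - 14/3)² = (-3*(-4)*0 - 14/3)² = (0 - 14/3)² = (-14/3)² = 196/9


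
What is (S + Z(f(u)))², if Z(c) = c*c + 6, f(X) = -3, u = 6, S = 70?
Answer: 7225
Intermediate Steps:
Z(c) = 6 + c² (Z(c) = c² + 6 = 6 + c²)
(S + Z(f(u)))² = (70 + (6 + (-3)²))² = (70 + (6 + 9))² = (70 + 15)² = 85² = 7225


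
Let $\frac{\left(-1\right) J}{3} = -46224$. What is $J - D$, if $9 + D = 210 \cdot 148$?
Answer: $107601$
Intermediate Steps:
$J = 138672$ ($J = \left(-3\right) \left(-46224\right) = 138672$)
$D = 31071$ ($D = -9 + 210 \cdot 148 = -9 + 31080 = 31071$)
$J - D = 138672 - 31071 = 107601$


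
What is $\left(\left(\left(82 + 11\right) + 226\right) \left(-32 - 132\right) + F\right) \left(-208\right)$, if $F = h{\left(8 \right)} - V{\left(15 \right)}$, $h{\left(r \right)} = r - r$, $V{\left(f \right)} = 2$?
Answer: $10882144$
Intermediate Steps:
$h{\left(r \right)} = 0$
$F = -2$ ($F = 0 - 2 = -2$)
$\left(\left(\left(82 + 11\right) + 226\right) \left(-32 - 132\right) + F\right) \left(-208\right) = \left(\left(\left(82 + 11\right) + 226\right) \left(-32 - 132\right) - 2\right) \left(-208\right) = \left(\left(93 + 226\right) \left(-164\right) - 2\right) \left(-208\right) = \left(319 \left(-164\right) - 2\right) \left(-208\right) = \left(-52316 - 2\right) \left(-208\right) = \left(-52318\right) \left(-208\right) = 10882144$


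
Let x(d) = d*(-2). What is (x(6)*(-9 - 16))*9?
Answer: 2700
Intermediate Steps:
x(d) = -2*d
(x(6)*(-9 - 16))*9 = ((-2*6)*(-9 - 16))*9 = -12*(-25)*9 = 300*9 = 2700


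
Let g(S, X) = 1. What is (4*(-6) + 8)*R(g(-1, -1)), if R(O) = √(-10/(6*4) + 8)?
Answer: -8*√273/3 ≈ -44.061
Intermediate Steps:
R(O) = √273/6 (R(O) = √(-10/24 + 8) = √(-10*1/24 + 8) = √(-5/12 + 8) = √(91/12) = √273/6)
(4*(-6) + 8)*R(g(-1, -1)) = (4*(-6) + 8)*(√273/6) = (-24 + 8)*(√273/6) = -8*√273/3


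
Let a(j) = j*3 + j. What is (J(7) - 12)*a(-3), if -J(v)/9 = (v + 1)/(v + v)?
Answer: 1440/7 ≈ 205.71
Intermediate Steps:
a(j) = 4*j (a(j) = 3*j + j = 4*j)
J(v) = -9*(1 + v)/(2*v) (J(v) = -9*(v + 1)/(v + v) = -9*(1 + v)/(2*v))
(J(7) - 12)*a(-3) = ((9/2)*(-1 - 1*7)/7 - 12)*(4*(-3)) = ((9/2)*(⅐)*(-1 - 7) - 12)*(-12) = ((9/2)*(⅐)*(-8) - 12)*(-12) = (-36/7 - 12)*(-12) = -120/7*(-12) = 1440/7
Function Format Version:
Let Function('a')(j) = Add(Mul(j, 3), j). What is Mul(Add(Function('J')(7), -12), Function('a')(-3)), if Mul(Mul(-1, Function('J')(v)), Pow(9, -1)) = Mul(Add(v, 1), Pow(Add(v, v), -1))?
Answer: Rational(1440, 7) ≈ 205.71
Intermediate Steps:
Function('a')(j) = Mul(4, j) (Function('a')(j) = Add(Mul(3, j), j) = Mul(4, j))
Function('J')(v) = Mul(Rational(-9, 2), Pow(v, -1), Add(1, v)) (Function('J')(v) = Mul(-9, Mul(Add(v, 1), Pow(Add(v, v), -1))) = Mul(-9, Mul(Add(1, v), Pow(Mul(2, v), -1))) = Mul(-9, Mul(Add(1, v), Mul(Rational(1, 2), Pow(v, -1)))) = Mul(-9, Mul(Rational(1, 2), Pow(v, -1), Add(1, v))) = Mul(Rational(-9, 2), Pow(v, -1), Add(1, v)))
Mul(Add(Function('J')(7), -12), Function('a')(-3)) = Mul(Add(Mul(Rational(9, 2), Pow(7, -1), Add(-1, Mul(-1, 7))), -12), Mul(4, -3)) = Mul(Add(Mul(Rational(9, 2), Rational(1, 7), Add(-1, -7)), -12), -12) = Mul(Add(Mul(Rational(9, 2), Rational(1, 7), -8), -12), -12) = Mul(Add(Rational(-36, 7), -12), -12) = Mul(Rational(-120, 7), -12) = Rational(1440, 7)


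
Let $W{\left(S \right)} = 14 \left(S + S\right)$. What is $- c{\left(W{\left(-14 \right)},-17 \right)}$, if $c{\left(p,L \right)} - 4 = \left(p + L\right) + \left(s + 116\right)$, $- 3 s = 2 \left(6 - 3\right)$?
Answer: $291$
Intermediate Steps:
$W{\left(S \right)} = 28 S$ ($W{\left(S \right)} = 14 \cdot 2 S = 28 S$)
$s = -2$ ($s = - \frac{2 \left(6 - 3\right)}{3} = - \frac{2 \cdot 3}{3} = \left(- \frac{1}{3}\right) 6 = -2$)
$c{\left(p,L \right)} = 118 + L + p$ ($c{\left(p,L \right)} = 4 + \left(\left(p + L\right) + \left(-2 + 116\right)\right) = 4 + \left(\left(L + p\right) + 114\right) = 4 + \left(114 + L + p\right) = 118 + L + p$)
$- c{\left(W{\left(-14 \right)},-17 \right)} = - (118 - 17 + 28 \left(-14\right)) = - (118 - 17 - 392) = \left(-1\right) \left(-291\right) = 291$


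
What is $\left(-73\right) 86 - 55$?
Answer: $-6333$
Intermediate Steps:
$\left(-73\right) 86 - 55 = -6278 - 55 = -6333$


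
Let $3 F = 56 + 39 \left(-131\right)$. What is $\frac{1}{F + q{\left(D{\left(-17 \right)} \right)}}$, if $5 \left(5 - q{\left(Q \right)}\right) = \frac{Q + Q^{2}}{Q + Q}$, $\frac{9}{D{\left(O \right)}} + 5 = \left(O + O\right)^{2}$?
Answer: $- \frac{3453}{5799086} \approx -0.00059544$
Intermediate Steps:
$D{\left(O \right)} = \frac{9}{-5 + 4 O^{2}}$ ($D{\left(O \right)} = \frac{9}{-5 + \left(O + O\right)^{2}} = \frac{9}{-5 + \left(2 O\right)^{2}} = \frac{9}{-5 + 4 O^{2}}$)
$q{\left(Q \right)} = 5 - \frac{Q + Q^{2}}{10 Q}$ ($q{\left(Q \right)} = 5 - \frac{\left(Q + Q^{2}\right) \frac{1}{Q + Q}}{5} = 5 - \frac{\left(Q + Q^{2}\right) \frac{1}{2 Q}}{5} = 5 - \frac{\frac{1}{2} \frac{1}{Q} \left(Q + Q^{2}\right)}{5} = 5 - \frac{Q + Q^{2}}{10 Q}$)
$F = - \frac{5053}{3}$ ($F = \frac{56 + 39 \left(-131\right)}{3} = \frac{56 - 5109}{3} = \frac{1}{3} \left(-5053\right) = - \frac{5053}{3} \approx -1684.3$)
$\frac{1}{F + q{\left(D{\left(-17 \right)} \right)}} = \frac{1}{- \frac{5053}{3} + \left(\frac{49}{10} - \frac{9 \frac{1}{-5 + 4 \left(-17\right)^{2}}}{10}\right)} = \frac{1}{- \frac{5053}{3} + \left(\frac{49}{10} - \frac{9 \frac{1}{-5 + 4 \cdot 289}}{10}\right)} = \frac{1}{- \frac{5053}{3} + \left(\frac{49}{10} - \frac{9 \frac{1}{-5 + 1156}}{10}\right)} = \frac{1}{- \frac{5053}{3} + \left(\frac{49}{10} - \frac{9 \cdot \frac{1}{1151}}{10}\right)} = \frac{1}{- \frac{5053}{3} + \left(\frac{49}{10} - \frac{9}{11510}\right)} = \frac{1}{- \frac{5053}{3} + \frac{5639}{1151}} = \frac{1}{- \frac{5799086}{3453}} = - \frac{3453}{5799086}$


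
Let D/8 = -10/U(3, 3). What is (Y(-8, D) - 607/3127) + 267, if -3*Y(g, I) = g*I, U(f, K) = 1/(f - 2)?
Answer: 501626/9381 ≈ 53.473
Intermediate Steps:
U(f, K) = 1/(-2 + f)
D = -80 (D = 8*(-10/(1/(-2 + 3))) = 8*(-10/(1/1)) = 8*(-10/1) = 8*(-10*1) = 8*(-10) = -80)
Y(g, I) = -I*g/3 (Y(g, I) = -g*I/3 = -I*g/3)
(Y(-8, D) - 607/3127) + 267 = (-1/3*(-80)*(-8) - 607/3127) + 267 = (-640/3 - 607*1/3127) + 267 = (-640/3 - 607/3127) + 267 = -2003101/9381 + 267 = 501626/9381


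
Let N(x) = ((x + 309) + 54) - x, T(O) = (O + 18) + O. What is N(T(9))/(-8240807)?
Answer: -363/8240807 ≈ -4.4049e-5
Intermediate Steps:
T(O) = 18 + 2*O (T(O) = (18 + O) + O = 18 + 2*O)
N(x) = 363 (N(x) = ((309 + x) + 54) - x = (363 + x) - x = 363)
N(T(9))/(-8240807) = 363/(-8240807) = 363*(-1/8240807) = -363/8240807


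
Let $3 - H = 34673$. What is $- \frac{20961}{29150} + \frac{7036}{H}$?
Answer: $- \frac{93181727}{101063050} \approx -0.92202$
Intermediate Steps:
$H = -34670$ ($H = 3 - 34673 = -34670$)
$- \frac{20961}{29150} + \frac{7036}{H} = - \frac{20961}{29150} + \frac{7036}{-34670} = \left(-20961\right) \frac{1}{29150} + 7036 \left(- \frac{1}{34670}\right) = - \frac{20961}{29150} - \frac{3518}{17335} = - \frac{93181727}{101063050}$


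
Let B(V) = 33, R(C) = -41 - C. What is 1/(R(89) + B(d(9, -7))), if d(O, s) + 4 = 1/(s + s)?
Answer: -1/97 ≈ -0.010309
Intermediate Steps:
d(O, s) = -4 + 1/(2*s) (d(O, s) = -4 + 1/(s + s) = -4 + 1/(2*s))
1/(R(89) + B(d(9, -7))) = 1/((-41 - 1*89) + 33) = 1/((-41 - 89) + 33) = 1/(-130 + 33) = 1/(-97) = -1/97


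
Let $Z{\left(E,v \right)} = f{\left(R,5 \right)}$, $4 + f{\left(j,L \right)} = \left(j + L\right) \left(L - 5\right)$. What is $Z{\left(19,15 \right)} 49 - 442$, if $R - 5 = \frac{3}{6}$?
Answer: $-638$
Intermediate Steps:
$R = \frac{11}{2}$ ($R = 5 + \frac{3}{6} = 5 + 3 \cdot \frac{1}{6} = 5 + \frac{1}{2} = \frac{11}{2} \approx 5.5$)
$f{\left(j,L \right)} = -4 + \left(-5 + L\right) \left(L + j\right)$ ($f{\left(j,L \right)} = -4 + \left(j + L\right) \left(L - 5\right) = -4 + \left(L + j\right) \left(-5 + L\right) = -4 + \left(-5 + L\right) \left(L + j\right)$)
$Z{\left(E,v \right)} = -4$ ($Z{\left(E,v \right)} = -4 + 5^{2} - 25 - \frac{55}{2} + 5 \cdot \frac{11}{2} = -4 + 25 - 25 - \frac{55}{2} + \frac{55}{2} = -4$)
$Z{\left(19,15 \right)} 49 - 442 = \left(-4\right) 49 - 442 = -196 - 442 = -638$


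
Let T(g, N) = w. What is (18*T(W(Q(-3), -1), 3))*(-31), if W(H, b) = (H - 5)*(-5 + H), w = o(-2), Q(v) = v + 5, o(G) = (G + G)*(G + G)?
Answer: -8928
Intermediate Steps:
o(G) = 4*G**2 (o(G) = (2*G)*(2*G) = 4*G**2)
Q(v) = 5 + v
w = 16 (w = 4*(-2)**2 = 4*4 = 16)
W(H, b) = (-5 + H)**2 (W(H, b) = (-5 + H)*(-5 + H) = (-5 + H)**2)
T(g, N) = 16
(18*T(W(Q(-3), -1), 3))*(-31) = (18*16)*(-31) = 288*(-31) = -8928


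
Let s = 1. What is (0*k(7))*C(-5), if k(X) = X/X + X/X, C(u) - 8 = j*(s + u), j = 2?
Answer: 0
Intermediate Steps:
C(u) = 10 + 2*u (C(u) = 8 + 2*(1 + u) = 8 + (2 + 2*u) = 10 + 2*u)
k(X) = 2 (k(X) = 1 + 1 = 2)
(0*k(7))*C(-5) = (0*2)*(10 + 2*(-5)) = 0*(10 - 10) = 0*0 = 0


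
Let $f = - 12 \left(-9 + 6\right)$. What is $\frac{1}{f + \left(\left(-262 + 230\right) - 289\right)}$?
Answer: $- \frac{1}{285} \approx -0.0035088$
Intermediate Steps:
$f = 36$ ($f = \left(-12\right) \left(-3\right) = 36$)
$\frac{1}{f + \left(\left(-262 + 230\right) - 289\right)} = \frac{1}{36 + \left(\left(-262 + 230\right) - 289\right)} = \frac{1}{36 - 321} = \frac{1}{-285} = - \frac{1}{285}$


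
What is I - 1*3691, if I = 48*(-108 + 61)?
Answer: -5947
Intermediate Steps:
I = -2256 (I = 48*(-47) = -2256)
I - 1*3691 = -2256 - 1*3691 = -2256 - 3691 = -5947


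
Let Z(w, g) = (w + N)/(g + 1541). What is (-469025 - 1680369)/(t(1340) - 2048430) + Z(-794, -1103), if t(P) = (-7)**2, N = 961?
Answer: 1283514199/897190878 ≈ 1.4306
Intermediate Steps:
t(P) = 49
Z(w, g) = (961 + w)/(1541 + g) (Z(w, g) = (w + 961)/(g + 1541) = (961 + w)/(1541 + g))
(-469025 - 1680369)/(t(1340) - 2048430) + Z(-794, -1103) = (-469025 - 1680369)/(49 - 2048430) + (961 - 794)/(1541 - 1103) = -2149394/(-2048381) + 167/438 = -2149394*(-1/2048381) + (1/438)*167 = 2149394/2048381 + 167/438 = 1283514199/897190878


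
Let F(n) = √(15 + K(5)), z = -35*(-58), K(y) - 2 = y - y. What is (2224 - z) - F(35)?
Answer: 194 - √17 ≈ 189.88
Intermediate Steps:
K(y) = 2 (K(y) = 2 + (y - y) = 2 + 0 = 2)
z = 2030
F(n) = √17 (F(n) = √(15 + 2) = √17)
(2224 - z) - F(35) = (2224 - 1*2030) - √17 = (2224 - 2030) - √17 = 194 - √17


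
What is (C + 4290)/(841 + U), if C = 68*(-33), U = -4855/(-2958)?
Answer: 6052068/2492533 ≈ 2.4281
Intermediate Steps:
U = 4855/2958 (U = -4855*(-1/2958) = 4855/2958 ≈ 1.6413)
C = -2244
(C + 4290)/(841 + U) = (-2244 + 4290)/(841 + 4855/2958) = 2046/(2492533/2958) = 2046*(2958/2492533) = 6052068/2492533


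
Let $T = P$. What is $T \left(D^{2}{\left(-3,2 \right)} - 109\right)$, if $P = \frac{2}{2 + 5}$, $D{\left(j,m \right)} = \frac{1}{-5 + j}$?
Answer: $- \frac{6975}{224} \approx -31.138$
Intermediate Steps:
$P = \frac{2}{7} \approx 0.28571$
$T = \frac{2}{7} \approx 0.28571$
$T \left(D^{2}{\left(-3,2 \right)} - 109\right) = \frac{2 \left(\left(\frac{1}{-5 - 3}\right)^{2} - 109\right)}{7} = \frac{2 \left(\left(\frac{1}{-8}\right)^{2} - 109\right)}{7} = \frac{2 \left(\left(- \frac{1}{8}\right)^{2} - 109\right)}{7} = \frac{2 \left(\frac{1}{64} - 109\right)}{7} = \frac{2}{7} \left(- \frac{6975}{64}\right) = - \frac{6975}{224}$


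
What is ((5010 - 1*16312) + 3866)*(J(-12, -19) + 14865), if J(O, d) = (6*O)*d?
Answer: -120708588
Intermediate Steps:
J(O, d) = 6*O*d
((5010 - 1*16312) + 3866)*(J(-12, -19) + 14865) = ((5010 - 1*16312) + 3866)*(6*(-12)*(-19) + 14865) = ((5010 - 16312) + 3866)*(1368 + 14865) = (-11302 + 3866)*16233 = -7436*16233 = -120708588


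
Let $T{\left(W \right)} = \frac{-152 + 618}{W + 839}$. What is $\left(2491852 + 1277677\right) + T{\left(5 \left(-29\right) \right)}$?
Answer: $\frac{1308026796}{347} \approx 3.7695 \cdot 10^{6}$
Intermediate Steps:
$T{\left(W \right)} = \frac{466}{839 + W}$
$\left(2491852 + 1277677\right) + T{\left(5 \left(-29\right) \right)} = \left(2491852 + 1277677\right) + \frac{466}{839 + 5 \left(-29\right)} = 3769529 + \frac{466}{839 - 145} = 3769529 + \frac{466}{694} = 3769529 + 466 \cdot \frac{1}{694} = 3769529 + \frac{233}{347} = \frac{1308026796}{347}$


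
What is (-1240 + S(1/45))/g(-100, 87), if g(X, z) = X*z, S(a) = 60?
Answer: 59/435 ≈ 0.13563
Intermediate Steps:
(-1240 + S(1/45))/g(-100, 87) = (-1240 + 60)/((-100*87)) = -1180/(-8700) = -1180*(-1/8700) = 59/435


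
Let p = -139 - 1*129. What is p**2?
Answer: 71824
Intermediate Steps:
p = -268 (p = -139 - 129 = -268)
p**2 = (-268)**2 = 71824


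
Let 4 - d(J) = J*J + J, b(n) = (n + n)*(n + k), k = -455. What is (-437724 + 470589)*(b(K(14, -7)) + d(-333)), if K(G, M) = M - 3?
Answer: -3327646980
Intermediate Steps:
K(G, M) = -3 + M
b(n) = 2*n*(-455 + n) (b(n) = (n + n)*(n - 455) = (2*n)*(-455 + n) = 2*n*(-455 + n))
d(J) = 4 - J - J² (d(J) = 4 - (J*J + J) = 4 - (J² + J) = 4 - (J + J²) = 4 + (-J - J²) = 4 - J - J²)
(-437724 + 470589)*(b(K(14, -7)) + d(-333)) = (-437724 + 470589)*(2*(-3 - 7)*(-455 + (-3 - 7)) + (4 - 1*(-333) - 1*(-333)²)) = 32865*(2*(-10)*(-455 - 10) + (4 + 333 - 1*110889)) = 32865*(2*(-10)*(-465) + (4 + 333 - 110889)) = 32865*(9300 - 110552) = 32865*(-101252) = -3327646980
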